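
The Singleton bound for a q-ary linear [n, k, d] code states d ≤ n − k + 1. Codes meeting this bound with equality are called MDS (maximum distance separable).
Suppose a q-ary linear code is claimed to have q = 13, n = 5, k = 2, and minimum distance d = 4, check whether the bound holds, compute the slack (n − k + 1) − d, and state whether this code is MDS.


Singleton RHS = n − k + 1 = 4, slack = 0, bound satisfied, MDS.

Singleton bound: d ≤ n − k + 1.
Here n = 5, k = 2, so n − k + 1 = 4.
Given d = 4, check d ≤ 4: YES.
Slack = (n − k + 1) − d = 0.
The code is MDS (slack = 0).
Description: the claimed parameters are [5, 2, 4]_13; such a code would be MDS (meets Singleton bound).


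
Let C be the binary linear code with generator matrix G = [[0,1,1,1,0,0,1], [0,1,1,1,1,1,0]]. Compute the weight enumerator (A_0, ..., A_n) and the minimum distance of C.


Weight distribution: A_0 = 1, A_3 = 1, A_4 = 1, A_5 = 1. Minimum distance d = 3.

Enumerate all 2^2 = 4 messages m ∈ F_2^2.
For each, compute codeword c = mG in F_2^7, then tally its weight.
  m = 00 → c = 0000000, weight = 0.
  m = 10 → c = 0111001, weight = 4.
  m = 01 → c = 0111110, weight = 5.
  m = 11 → c = 0000111, weight = 3.
Tally weights:
  weight 0: 1 codewords.
  weight 3: 1 codewords.
  weight 4: 1 codewords.
  weight 5: 1 codewords.
Minimum distance d = smallest w > 0 with A_w > 0 = 3.
Sanity: Σ A_w = 4 = 2^2 = 4 ✓.


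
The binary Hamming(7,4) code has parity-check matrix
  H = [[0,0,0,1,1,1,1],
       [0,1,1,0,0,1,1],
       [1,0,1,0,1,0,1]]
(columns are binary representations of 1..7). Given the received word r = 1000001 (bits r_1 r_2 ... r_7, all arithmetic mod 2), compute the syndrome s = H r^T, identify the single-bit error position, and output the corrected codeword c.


s = (1, 1, 0)^T, error position = 6, corrected codeword c = 1000011

Compute s = H r^T mod 2 one row at a time:
  s_1 = 0 + 0 + 0 + 1 = 1 ≡ 1 (mod 2).
  s_2 = 0 + 0 + 0 + 1 = 1 ≡ 1 (mod 2).
  s_3 = 1 + 0 + 0 + 1 = 2 ≡ 0 (mod 2).
s = (1, 1, 0)^T — this equals column 6 of H (binary 110), so error is at position 6.
Correct: flip bit 6 of r = 1000001 to get c = 1000011.


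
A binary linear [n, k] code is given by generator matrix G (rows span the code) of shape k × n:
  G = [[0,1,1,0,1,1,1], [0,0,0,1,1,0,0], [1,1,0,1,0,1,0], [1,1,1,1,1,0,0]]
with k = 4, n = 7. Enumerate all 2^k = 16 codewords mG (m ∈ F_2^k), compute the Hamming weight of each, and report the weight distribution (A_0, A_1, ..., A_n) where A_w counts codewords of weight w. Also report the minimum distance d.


Weight distribution: A_0 = 1, A_2 = 2, A_3 = 4, A_4 = 5, A_5 = 4. Minimum distance d = 2.

Enumerate all 2^4 = 16 messages m ∈ F_2^4.
For each, compute codeword c = mG in F_2^7, then tally its weight.
  m = 0000 → c = 0000000, weight = 0.
  m = 1000 → c = 0110111, weight = 5.
  m = 0100 → c = 0001100, weight = 2.
  m = 1100 → c = 0111011, weight = 5.
  m = 0010 → c = 1101010, weight = 4.
  m = 1010 → c = 1011101, weight = 5.
  m = 0110 → c = 1100110, weight = 4.
  m = 1110 → c = 1010001, weight = 3.
  m = 0001 → c = 1111100, weight = 5.
  m = 1001 → c = 1001011, weight = 4.
  m = 0101 → c = 1110000, weight = 3.
  m = 1101 → c = 1000111, weight = 4.
  m = 0011 → c = 0010110, weight = 3.
  m = 1011 → c = 0100001, weight = 2.
  m = 0111 → c = 0011010, weight = 3.
  m = 1111 → c = 0101101, weight = 4.
Tally weights:
  weight 0: 1 codewords.
  weight 2: 2 codewords.
  weight 3: 4 codewords.
  weight 4: 5 codewords.
  weight 5: 4 codewords.
Minimum distance d = smallest w > 0 with A_w > 0 = 2.
Sanity: Σ A_w = 16 = 2^4 = 16 ✓.


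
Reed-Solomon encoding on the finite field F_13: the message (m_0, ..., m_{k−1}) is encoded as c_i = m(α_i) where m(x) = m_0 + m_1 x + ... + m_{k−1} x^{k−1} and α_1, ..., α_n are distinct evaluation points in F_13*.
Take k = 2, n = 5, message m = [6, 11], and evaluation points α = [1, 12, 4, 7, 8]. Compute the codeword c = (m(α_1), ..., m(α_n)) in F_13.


c = [4, 8, 11, 5, 3]

Message polynomial: m(x) = 6 + 11·x (mod 13).
For each evaluation point α_i, compute m(α_i) mod 13:
  α_1 = 1: Horner steps 11 → 4, so m(1) = 4.
  α_2 = 12: Horner steps 11 → 8, so m(12) = 8.
  α_3 = 4: Horner steps 11 → 11, so m(4) = 11.
  α_4 = 7: Horner steps 11 → 5, so m(7) = 5.
  α_5 = 8: Horner steps 11 → 3, so m(8) = 3.
Codeword c = [4, 8, 11, 5, 3] ∈ F_13^5.


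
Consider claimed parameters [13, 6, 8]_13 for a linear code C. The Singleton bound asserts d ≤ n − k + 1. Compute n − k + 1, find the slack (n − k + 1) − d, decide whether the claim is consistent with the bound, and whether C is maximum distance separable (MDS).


Singleton RHS = n − k + 1 = 8, slack = 0, bound satisfied, MDS.

Singleton bound: d ≤ n − k + 1.
Here n = 13, k = 6, so n − k + 1 = 8.
Given d = 8, check d ≤ 8: YES.
Slack = (n − k + 1) − d = 0.
The code is MDS (slack = 0).
Description: the claimed parameters are [13, 6, 8]_13; such a code would be MDS (meets Singleton bound).


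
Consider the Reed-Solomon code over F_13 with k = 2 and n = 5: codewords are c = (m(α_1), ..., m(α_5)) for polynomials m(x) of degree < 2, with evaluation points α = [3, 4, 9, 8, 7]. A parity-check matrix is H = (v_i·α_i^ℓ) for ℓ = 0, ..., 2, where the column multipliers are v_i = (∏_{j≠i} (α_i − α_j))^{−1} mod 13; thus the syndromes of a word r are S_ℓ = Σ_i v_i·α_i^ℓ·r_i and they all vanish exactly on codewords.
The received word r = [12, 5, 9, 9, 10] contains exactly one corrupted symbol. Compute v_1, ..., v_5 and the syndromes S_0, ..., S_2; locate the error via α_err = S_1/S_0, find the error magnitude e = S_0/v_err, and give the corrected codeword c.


S = (1, 8, 12), error at position 4, error magnitude e = 6, c = [12, 5, 9, 3, 10].

Step 1: column multipliers v_i = (∏_{j≠i}(α_i − α_j))^{−1} mod 13.
  i = 1 (α = 3): (3−4)(3−9)(3−8)(3−7) = (−1)·(−6)·(−5)·(−4) = 120 ≡ 3, so v_1 = 3^{−1} = 9 (mod 13).
  i = 2 (α = 4): (4−3)(4−9)(4−8)(4−7) = 1·(−5)·(−4)·(−3) = −60 ≡ 5, so v_2 = 5^{−1} = 8 (mod 13).
  i = 3 (α = 9): (9−3)(9−4)(9−8)(9−7) = 6·5·1·2 = 60 ≡ 8, so v_3 = 8^{−1} = 5 (mod 13).
  i = 4 (α = 8): (8−3)(8−4)(8−9)(8−7) = 5·4·(−1)·1 = −20 ≡ 6, so v_4 = 6^{−1} = 11 (mod 13).
  i = 5 (α = 7): (7−3)(7−4)(7−9)(7−8) = 4·3·(−2)·(−1) = 24 ≡ 11, so v_5 = 11^{−1} = 6 (mod 13).
  v = [9, 8, 5, 11, 6].
Step 2: syndromes of r = [12, 5, 9, 9, 10] (all sums mod 13).
  S_0 = Σ v_i r_i = 9·12 + 8·5 + 5·9 + 11·9 + 6·10 = 352 ≡ 1.
  S_1 = Σ v_i α_i r_i = 9·3·12 + 8·4·5 + 5·9·9 + 11·8·9 + 6·7·10 = 2101 ≡ 8.
  α_i^2 mod 13 = [9, 3, 3, 12, 10].
  S_2 = Σ v_i α_i^2 r_i = 9·9·12 + 8·3·5 + 5·3·9 + 11·12·9 + 6·10·10 = 3015 ≡ 12.
  S = (1, 8, 12) ≠ 0, so r is not a codeword (an error is present).
Step 3: locate the error. For a single error e at position i, S_ℓ = v_i·e·α_i^ℓ, so α_err = S_1/S_0.
  S_0^{−1} = 1^{−1} = 1 (mod 13), so α_err = 8·1 = 8 ≡ 8 = α_4. Error position i = 4.
  Consistency check: S_2/S_1 = 12·5 = 60 ≡ 8 = α_err ✓ (single-error assumption holds).
Step 4: error magnitude e = S_0/v_4 = S_0·∏_{j≠4}(α_4 − α_j) = 1·6 = 6 ≡ 6 (mod 13).
Step 5: correct position 4: c_4 = r_4 − e = 9 − 6 ≡ 3 (mod 13). Hence c = [12, 5, 9, 3, 10].
  Check: interpolating c through the α_i gives m(x) = 7 + 6·x (degree < 2) with m(α_i) = c_i for every i, so c is indeed a codeword.


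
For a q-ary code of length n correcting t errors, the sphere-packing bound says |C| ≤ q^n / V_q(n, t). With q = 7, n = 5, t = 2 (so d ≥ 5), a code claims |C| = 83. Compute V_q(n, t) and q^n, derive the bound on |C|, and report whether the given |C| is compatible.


V_q(n, t) = 391, q^n = 16807, Hamming bound = 42, |C| = 83 > bound (violated).

Step 1: Compute V_q(n, t) = Σ_{j=0}^2 C(n, j) (q−1)^j.
  j = 0: C(5,0)·(6)^0 = 1·1 = 1.
  j = 1: C(5,1)·(6)^1 = 5·6 = 30.
  j = 2: C(5,2)·(6)^2 = 10·36 = 360.
  V_q(n, t) = 1 + 30 + 360 = 391.
Step 2: q^n = 7^5 = 16807.
Step 3: Hamming bound ⌊q^n / V_q(n,t)⌋ = ⌊16807/391⌋ = 42.
Step 4: Compare |C| = 83 to 42: violated.
The claimed |C| lies above the Hamming bound, so no 7-ary code of length 5 with d ≥ 5 can have 83 codewords.


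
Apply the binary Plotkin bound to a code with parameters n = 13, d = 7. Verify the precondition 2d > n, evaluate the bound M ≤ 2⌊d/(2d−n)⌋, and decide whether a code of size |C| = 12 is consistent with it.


Plotkin bound M ≤ 14; given |C| = 12 ≤ bound (satisfied).

Check applicability: 2d = 14, n = 13.
2d − n = 1 > 0, so Plotkin applies.
Compute d/(2d−n) = 7/1 ≈ 7.0000.
⌊d/(2d−n)⌋ = 7.
Plotkin bound: M ≤ 2·7 = 14.
Given |C| = 12, check: satisfied.
This |C| is below the Plotkin bound.


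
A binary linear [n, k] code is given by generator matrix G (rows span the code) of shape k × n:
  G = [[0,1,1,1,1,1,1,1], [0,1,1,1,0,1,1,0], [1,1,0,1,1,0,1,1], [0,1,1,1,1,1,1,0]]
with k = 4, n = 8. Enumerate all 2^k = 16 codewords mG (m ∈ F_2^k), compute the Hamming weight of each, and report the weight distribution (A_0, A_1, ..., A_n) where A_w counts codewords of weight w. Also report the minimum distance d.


Weight distribution: A_0 = 1, A_1 = 2, A_2 = 1, A_3 = 1, A_4 = 3, A_5 = 4, A_6 = 3, A_7 = 1. Minimum distance d = 1.

Enumerate all 2^4 = 16 messages m ∈ F_2^4.
For each, compute codeword c = mG in F_2^8, then tally its weight.
  m = 0000 → c = 00000000, weight = 0.
  m = 1000 → c = 01111111, weight = 7.
  m = 0100 → c = 01110110, weight = 5.
  m = 1100 → c = 00001001, weight = 2.
  m = 0010 → c = 11011011, weight = 6.
  m = 1010 → c = 10100100, weight = 3.
  m = 0110 → c = 10101101, weight = 5.
  m = 1110 → c = 11010010, weight = 4.
  m = 0001 → c = 01111110, weight = 6.
  m = 1001 → c = 00000001, weight = 1.
  m = 0101 → c = 00001000, weight = 1.
  m = 1101 → c = 01110111, weight = 6.
  m = 0011 → c = 10100101, weight = 4.
  m = 1011 → c = 11011010, weight = 5.
  m = 0111 → c = 11010011, weight = 5.
  m = 1111 → c = 10101100, weight = 4.
Tally weights:
  weight 0: 1 codewords.
  weight 1: 2 codewords.
  weight 2: 1 codewords.
  weight 3: 1 codewords.
  weight 4: 3 codewords.
  weight 5: 4 codewords.
  weight 6: 3 codewords.
  weight 7: 1 codewords.
Minimum distance d = smallest w > 0 with A_w > 0 = 1.
Sanity: Σ A_w = 16 = 2^4 = 16 ✓.


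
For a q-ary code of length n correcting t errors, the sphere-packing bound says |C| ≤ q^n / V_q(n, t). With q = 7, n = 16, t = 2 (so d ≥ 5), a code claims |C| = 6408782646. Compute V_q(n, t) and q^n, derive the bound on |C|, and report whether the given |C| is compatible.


V_q(n, t) = 4417, q^n = 33232930569601, Hamming bound = 7523869270, |C| = 6408782646 ≤ bound (satisfied).

Step 1: Compute V_q(n, t) = Σ_{j=0}^2 C(n, j) (q−1)^j.
  j = 0: C(16,0)·(6)^0 = 1·1 = 1.
  j = 1: C(16,1)·(6)^1 = 16·6 = 96.
  j = 2: C(16,2)·(6)^2 = 120·36 = 4320.
  V_q(n, t) = 1 + 96 + 4320 = 4417.
Step 2: q^n = 7^16 = 33232930569601.
Step 3: Hamming bound ⌊q^n / V_q(n,t)⌋ = ⌊33232930569601/4417⌋ = 7523869270.
Step 4: Compare |C| = 6408782646 to 7523869270: satisfied.
The claimed |C| lies below the Hamming bound.


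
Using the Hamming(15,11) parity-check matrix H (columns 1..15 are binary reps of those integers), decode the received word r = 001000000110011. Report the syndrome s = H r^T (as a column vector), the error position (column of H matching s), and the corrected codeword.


s = (0, 0, 1, 1)^T, error position = 3, corrected codeword c = 000000000110011

Compute s = H r^T mod 2 one row at a time:
  s_1 = 0 + 0 + 1 + 1 + 0 + 0 + 1 + 1 = 4 ≡ 0 (mod 2).
  s_2 = 0 + 0 + 0 + 0 + 0 + 0 + 1 + 1 = 2 ≡ 0 (mod 2).
  s_3 = 0 + 1 + 0 + 0 + 1 + 1 + 1 + 1 = 5 ≡ 1 (mod 2).
  s_4 = 0 + 1 + 0 + 0 + 0 + 1 + 0 + 1 = 3 ≡ 1 (mod 2).
s = (0, 0, 1, 1)^T — this equals column 3 of H (binary 0011), so error is at position 3.
Correct: flip bit 3 of r = 001000000110011 to get c = 000000000110011.


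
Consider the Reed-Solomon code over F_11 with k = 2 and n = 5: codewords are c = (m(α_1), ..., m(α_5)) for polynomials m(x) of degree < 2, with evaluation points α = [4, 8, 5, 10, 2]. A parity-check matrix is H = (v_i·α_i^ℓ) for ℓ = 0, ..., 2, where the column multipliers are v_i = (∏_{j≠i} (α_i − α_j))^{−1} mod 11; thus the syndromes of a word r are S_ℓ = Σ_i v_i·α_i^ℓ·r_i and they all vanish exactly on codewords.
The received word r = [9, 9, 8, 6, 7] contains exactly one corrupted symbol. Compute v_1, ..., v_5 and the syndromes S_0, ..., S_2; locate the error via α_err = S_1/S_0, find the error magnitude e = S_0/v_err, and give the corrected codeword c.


S = (7, 6, 2), error at position 1, error magnitude e = 5, c = [4, 9, 8, 6, 7].

Step 1: column multipliers v_i = (∏_{j≠i}(α_i − α_j))^{−1} mod 11.
  i = 1 (α = 4): (4−8)(4−5)(4−10)(4−2) = (−4)·(−1)·(−6)·2 = −48 ≡ 7, so v_1 = 7^{−1} = 8 (mod 11).
  i = 2 (α = 8): (8−4)(8−5)(8−10)(8−2) = 4·3·(−2)·6 = −144 ≡ 10, so v_2 = 10^{−1} = 10 (mod 11).
  i = 3 (α = 5): (5−4)(5−8)(5−10)(5−2) = 1·(−3)·(−5)·3 = 45 ≡ 1, so v_3 = 1^{−1} = 1 (mod 11).
  i = 4 (α = 10): (10−4)(10−8)(10−5)(10−2) = 6·2·5·8 = 480 ≡ 7, so v_4 = 7^{−1} = 8 (mod 11).
  i = 5 (α = 2): (2−4)(2−8)(2−5)(2−10) = (−2)·(−6)·(−3)·(−8) = 288 ≡ 2, so v_5 = 2^{−1} = 6 (mod 11).
  v = [8, 10, 1, 8, 6].
Step 2: syndromes of r = [9, 9, 8, 6, 7] (all sums mod 11).
  S_0 = Σ v_i r_i = 8·9 + 10·9 + 1·8 + 8·6 + 6·7 = 260 ≡ 7.
  S_1 = Σ v_i α_i r_i = 8·4·9 + 10·8·9 + 1·5·8 + 8·10·6 + 6·2·7 = 1612 ≡ 6.
  α_i^2 mod 11 = [5, 9, 3, 1, 4].
  S_2 = Σ v_i α_i^2 r_i = 8·5·9 + 10·9·9 + 1·3·8 + 8·1·6 + 6·4·7 = 1410 ≡ 2.
  S = (7, 6, 2) ≠ 0, so r is not a codeword (an error is present).
Step 3: locate the error. For a single error e at position i, S_ℓ = v_i·e·α_i^ℓ, so α_err = S_1/S_0.
  S_0^{−1} = 7^{−1} = 8 (mod 11), so α_err = 6·8 = 48 ≡ 4 = α_1. Error position i = 1.
  Consistency check: S_2/S_1 = 2·2 = 4 ≡ 4 = α_err ✓ (single-error assumption holds).
Step 4: error magnitude e = S_0/v_1 = S_0·∏_{j≠1}(α_1 − α_j) = 7·7 = 49 ≡ 5 (mod 11).
Step 5: correct position 1: c_1 = r_1 − e = 9 − 5 ≡ 4 (mod 11). Hence c = [4, 9, 8, 6, 7].
  Check: interpolating c through the α_i gives m(x) = 10 + 4·x (degree < 2) with m(α_i) = c_i for every i, so c is indeed a codeword.


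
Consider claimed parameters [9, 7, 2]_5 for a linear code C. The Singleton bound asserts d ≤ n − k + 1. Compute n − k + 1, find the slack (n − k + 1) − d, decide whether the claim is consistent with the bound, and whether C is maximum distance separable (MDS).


Singleton RHS = n − k + 1 = 3, slack = 1, bound satisfied, not MDS.

Singleton bound: d ≤ n − k + 1.
Here n = 9, k = 7, so n − k + 1 = 3.
Given d = 2, check d ≤ 3: YES.
Slack = (n − k + 1) − d = 1.
The code is NOT MDS (slack = 1 > 0).
Description: the claimed parameters are [9, 7, 2]_5; such a code would be non-MDS.


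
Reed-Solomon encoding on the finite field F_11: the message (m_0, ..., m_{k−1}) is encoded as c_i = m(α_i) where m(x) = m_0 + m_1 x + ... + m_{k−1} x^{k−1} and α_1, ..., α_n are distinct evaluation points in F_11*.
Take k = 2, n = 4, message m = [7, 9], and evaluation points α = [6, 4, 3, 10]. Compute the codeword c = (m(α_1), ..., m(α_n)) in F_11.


c = [6, 10, 1, 9]

Message polynomial: m(x) = 7 + 9·x (mod 11).
For each evaluation point α_i, compute m(α_i) mod 11:
  α_1 = 6: Horner steps 9 → 6, so m(6) = 6.
  α_2 = 4: Horner steps 9 → 10, so m(4) = 10.
  α_3 = 3: Horner steps 9 → 1, so m(3) = 1.
  α_4 = 10: Horner steps 9 → 9, so m(10) = 9.
Codeword c = [6, 10, 1, 9] ∈ F_11^4.


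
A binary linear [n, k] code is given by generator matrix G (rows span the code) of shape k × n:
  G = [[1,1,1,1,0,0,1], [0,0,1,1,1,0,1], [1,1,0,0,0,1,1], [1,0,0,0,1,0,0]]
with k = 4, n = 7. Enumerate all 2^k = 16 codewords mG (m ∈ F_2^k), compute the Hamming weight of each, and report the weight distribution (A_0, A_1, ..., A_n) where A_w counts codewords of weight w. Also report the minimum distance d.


Weight distribution: A_0 = 1, A_1 = 1, A_2 = 1, A_3 = 4, A_4 = 5, A_5 = 3, A_6 = 1. Minimum distance d = 1.

Enumerate all 2^4 = 16 messages m ∈ F_2^4.
For each, compute codeword c = mG in F_2^7, then tally its weight.
  m = 0000 → c = 0000000, weight = 0.
  m = 1000 → c = 1111001, weight = 5.
  m = 0100 → c = 0011101, weight = 4.
  m = 1100 → c = 1100100, weight = 3.
  m = 0010 → c = 1100011, weight = 4.
  m = 1010 → c = 0011010, weight = 3.
  m = 0110 → c = 1111110, weight = 6.
  m = 1110 → c = 0000111, weight = 3.
  m = 0001 → c = 1000100, weight = 2.
  m = 1001 → c = 0111101, weight = 5.
  m = 0101 → c = 1011001, weight = 4.
  m = 1101 → c = 0100000, weight = 1.
  m = 0011 → c = 0100111, weight = 4.
  m = 1011 → c = 1011110, weight = 5.
  m = 0111 → c = 0111010, weight = 4.
  m = 1111 → c = 1000011, weight = 3.
Tally weights:
  weight 0: 1 codewords.
  weight 1: 1 codewords.
  weight 2: 1 codewords.
  weight 3: 4 codewords.
  weight 4: 5 codewords.
  weight 5: 3 codewords.
  weight 6: 1 codewords.
Minimum distance d = smallest w > 0 with A_w > 0 = 1.
Sanity: Σ A_w = 16 = 2^4 = 16 ✓.


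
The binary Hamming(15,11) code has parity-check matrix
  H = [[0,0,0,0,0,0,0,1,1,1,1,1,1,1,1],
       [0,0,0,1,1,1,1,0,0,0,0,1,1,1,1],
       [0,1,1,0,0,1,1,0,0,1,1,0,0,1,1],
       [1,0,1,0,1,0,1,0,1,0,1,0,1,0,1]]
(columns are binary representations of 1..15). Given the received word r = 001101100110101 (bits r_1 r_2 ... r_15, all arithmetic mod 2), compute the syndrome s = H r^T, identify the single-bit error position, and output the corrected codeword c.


s = (0, 1, 0, 1)^T, error position = 5, corrected codeword c = 001111100110101

Compute s = H r^T mod 2 one row at a time:
  s_1 = 0 + 0 + 1 + 1 + 0 + 1 + 0 + 1 = 4 ≡ 0 (mod 2).
  s_2 = 1 + 0 + 1 + 1 + 0 + 1 + 0 + 1 = 5 ≡ 1 (mod 2).
  s_3 = 0 + 1 + 1 + 1 + 1 + 1 + 0 + 1 = 6 ≡ 0 (mod 2).
  s_4 = 0 + 1 + 0 + 1 + 0 + 1 + 1 + 1 = 5 ≡ 1 (mod 2).
s = (0, 1, 0, 1)^T — this equals column 5 of H (binary 0101), so error is at position 5.
Correct: flip bit 5 of r = 001101100110101 to get c = 001111100110101.


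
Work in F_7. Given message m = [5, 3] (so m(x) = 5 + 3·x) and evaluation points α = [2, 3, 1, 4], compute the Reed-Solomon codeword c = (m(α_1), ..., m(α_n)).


c = [4, 0, 1, 3]

Message polynomial: m(x) = 5 + 3·x (mod 7).
For each evaluation point α_i, compute m(α_i) mod 7:
  α_1 = 2: Horner steps 3 → 4, so m(2) = 4.
  α_2 = 3: Horner steps 3 → 0, so m(3) = 0.
  α_3 = 1: Horner steps 3 → 1, so m(1) = 1.
  α_4 = 4: Horner steps 3 → 3, so m(4) = 3.
Codeword c = [4, 0, 1, 3] ∈ F_7^4.


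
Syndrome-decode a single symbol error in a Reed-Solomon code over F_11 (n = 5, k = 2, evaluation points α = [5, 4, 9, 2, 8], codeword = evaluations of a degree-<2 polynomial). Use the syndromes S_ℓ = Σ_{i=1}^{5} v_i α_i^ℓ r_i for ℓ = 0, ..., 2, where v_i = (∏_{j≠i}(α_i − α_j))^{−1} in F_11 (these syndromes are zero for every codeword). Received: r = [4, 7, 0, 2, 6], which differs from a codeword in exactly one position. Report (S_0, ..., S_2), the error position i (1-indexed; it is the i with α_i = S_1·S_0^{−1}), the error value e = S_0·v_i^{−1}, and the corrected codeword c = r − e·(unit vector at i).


S = (1, 9, 4), error at position 3, error magnitude e = 8, c = [4, 7, 3, 2, 6].

Step 1: column multipliers v_i = (∏_{j≠i}(α_i − α_j))^{−1} mod 11.
  i = 1 (α = 5): (5−4)(5−9)(5−2)(5−8) = 1·(−4)·3·(−3) = 36 ≡ 3, so v_1 = 3^{−1} = 4 (mod 11).
  i = 2 (α = 4): (4−5)(4−9)(4−2)(4−8) = (−1)·(−5)·2·(−4) = −40 ≡ 4, so v_2 = 4^{−1} = 3 (mod 11).
  i = 3 (α = 9): (9−5)(9−4)(9−2)(9−8) = 4·5·7·1 = 140 ≡ 8, so v_3 = 8^{−1} = 7 (mod 11).
  i = 4 (α = 2): (2−5)(2−4)(2−9)(2−8) = (−3)·(−2)·(−7)·(−6) = 252 ≡ 10, so v_4 = 10^{−1} = 10 (mod 11).
  i = 5 (α = 8): (8−5)(8−4)(8−9)(8−2) = 3·4·(−1)·6 = −72 ≡ 5, so v_5 = 5^{−1} = 9 (mod 11).
  v = [4, 3, 7, 10, 9].
Step 2: syndromes of r = [4, 7, 0, 2, 6] (all sums mod 11).
  S_0 = Σ v_i r_i = 4·4 + 3·7 + 7·0 + 10·2 + 9·6 = 111 ≡ 1.
  S_1 = Σ v_i α_i r_i = 4·5·4 + 3·4·7 + 7·9·0 + 10·2·2 + 9·8·6 = 636 ≡ 9.
  α_i^2 mod 11 = [3, 5, 4, 4, 9].
  S_2 = Σ v_i α_i^2 r_i = 4·3·4 + 3·5·7 + 7·4·0 + 10·4·2 + 9·9·6 = 719 ≡ 4.
  S = (1, 9, 4) ≠ 0, so r is not a codeword (an error is present).
Step 3: locate the error. For a single error e at position i, S_ℓ = v_i·e·α_i^ℓ, so α_err = S_1/S_0.
  S_0^{−1} = 1^{−1} = 1 (mod 11), so α_err = 9·1 = 9 ≡ 9 = α_3. Error position i = 3.
  Consistency check: S_2/S_1 = 4·5 = 20 ≡ 9 = α_err ✓ (single-error assumption holds).
Step 4: error magnitude e = S_0/v_3 = S_0·∏_{j≠3}(α_3 − α_j) = 1·8 = 8 ≡ 8 (mod 11).
Step 5: correct position 3: c_3 = r_3 − e = 0 − 8 ≡ 3 (mod 11). Hence c = [4, 7, 3, 2, 6].
  Check: interpolating c through the α_i gives m(x) = 8 + 8·x (degree < 2) with m(α_i) = c_i for every i, so c is indeed a codeword.


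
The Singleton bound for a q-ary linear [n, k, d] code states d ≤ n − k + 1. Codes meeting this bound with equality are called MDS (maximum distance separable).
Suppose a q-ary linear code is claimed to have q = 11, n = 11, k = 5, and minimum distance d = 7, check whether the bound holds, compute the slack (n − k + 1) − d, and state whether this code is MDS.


Singleton RHS = n − k + 1 = 7, slack = 0, bound satisfied, MDS.

Singleton bound: d ≤ n − k + 1.
Here n = 11, k = 5, so n − k + 1 = 7.
Given d = 7, check d ≤ 7: YES.
Slack = (n − k + 1) − d = 0.
The code is MDS (slack = 0).
Description: the claimed parameters are [11, 5, 7]_11; such a code would be MDS (meets Singleton bound).


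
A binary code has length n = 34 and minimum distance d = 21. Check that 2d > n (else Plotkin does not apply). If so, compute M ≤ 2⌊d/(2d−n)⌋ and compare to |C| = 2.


Plotkin bound M ≤ 4; given |C| = 2 ≤ bound (satisfied).

Check applicability: 2d = 42, n = 34.
2d − n = 8 > 0, so Plotkin applies.
Compute d/(2d−n) = 21/8 ≈ 2.6250.
⌊d/(2d−n)⌋ = 2.
Plotkin bound: M ≤ 2·2 = 4.
Given |C| = 2, check: satisfied.
This |C| is below the Plotkin bound.


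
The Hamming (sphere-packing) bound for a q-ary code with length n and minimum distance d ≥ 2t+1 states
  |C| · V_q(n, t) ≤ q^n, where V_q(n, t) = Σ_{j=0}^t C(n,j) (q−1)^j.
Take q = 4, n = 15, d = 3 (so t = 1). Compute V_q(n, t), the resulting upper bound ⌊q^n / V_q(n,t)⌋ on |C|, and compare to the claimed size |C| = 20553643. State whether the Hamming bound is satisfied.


V_q(n, t) = 46, q^n = 1073741824, Hamming bound = 23342213, |C| = 20553643 ≤ bound (satisfied).

Step 1: Compute V_q(n, t) = Σ_{j=0}^1 C(n, j) (q−1)^j.
  j = 0: C(15,0)·(3)^0 = 1·1 = 1.
  j = 1: C(15,1)·(3)^1 = 15·3 = 45.
  V_q(n, t) = 1 + 45 = 46.
Step 2: q^n = 4^15 = 1073741824.
Step 3: Hamming bound ⌊q^n / V_q(n,t)⌋ = ⌊1073741824/46⌋ = 23342213.
Step 4: Compare |C| = 20553643 to 23342213: satisfied.
The claimed |C| lies below the Hamming bound.


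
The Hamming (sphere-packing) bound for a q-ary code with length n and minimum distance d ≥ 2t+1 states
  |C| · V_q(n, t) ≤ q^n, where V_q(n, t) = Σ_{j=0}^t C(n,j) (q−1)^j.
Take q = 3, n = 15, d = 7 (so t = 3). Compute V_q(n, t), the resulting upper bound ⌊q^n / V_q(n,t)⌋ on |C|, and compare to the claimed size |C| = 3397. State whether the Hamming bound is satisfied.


V_q(n, t) = 4091, q^n = 14348907, Hamming bound = 3507, |C| = 3397 ≤ bound (satisfied).

Step 1: Compute V_q(n, t) = Σ_{j=0}^3 C(n, j) (q−1)^j.
  j = 0: C(15,0)·(2)^0 = 1·1 = 1.
  j = 1: C(15,1)·(2)^1 = 15·2 = 30.
  j = 2: C(15,2)·(2)^2 = 105·4 = 420.
  j = 3: C(15,3)·(2)^3 = 455·8 = 3640.
  V_q(n, t) = 1 + 30 + 420 + 3640 = 4091.
Step 2: q^n = 3^15 = 14348907.
Step 3: Hamming bound ⌊q^n / V_q(n,t)⌋ = ⌊14348907/4091⌋ = 3507.
Step 4: Compare |C| = 3397 to 3507: satisfied.
The claimed |C| lies below the Hamming bound.


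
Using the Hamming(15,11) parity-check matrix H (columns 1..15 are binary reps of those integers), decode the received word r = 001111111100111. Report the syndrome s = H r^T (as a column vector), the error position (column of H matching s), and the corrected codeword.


s = (0, 1, 0, 0)^T, error position = 4, corrected codeword c = 001011111100111

Compute s = H r^T mod 2 one row at a time:
  s_1 = 1 + 1 + 1 + 0 + 0 + 1 + 1 + 1 = 6 ≡ 0 (mod 2).
  s_2 = 1 + 1 + 1 + 1 + 0 + 1 + 1 + 1 = 7 ≡ 1 (mod 2).
  s_3 = 0 + 1 + 1 + 1 + 1 + 0 + 1 + 1 = 6 ≡ 0 (mod 2).
  s_4 = 0 + 1 + 1 + 1 + 1 + 0 + 1 + 1 = 6 ≡ 0 (mod 2).
s = (0, 1, 0, 0)^T — this equals column 4 of H (binary 0100), so error is at position 4.
Correct: flip bit 4 of r = 001111111100111 to get c = 001011111100111.


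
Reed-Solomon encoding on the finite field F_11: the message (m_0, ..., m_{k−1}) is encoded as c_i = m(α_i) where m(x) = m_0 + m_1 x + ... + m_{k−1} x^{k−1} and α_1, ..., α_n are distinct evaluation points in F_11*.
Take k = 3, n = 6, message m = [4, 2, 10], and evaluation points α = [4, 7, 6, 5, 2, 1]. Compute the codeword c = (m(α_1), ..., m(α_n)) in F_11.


c = [7, 2, 2, 0, 4, 5]

Message polynomial: m(x) = 4 + 2·x + 10·x^2 (mod 11).
For each evaluation point α_i, compute m(α_i) mod 11:
  α_1 = 4: Horner steps 10 → 9 → 7, so m(4) = 7.
  α_2 = 7: Horner steps 10 → 6 → 2, so m(7) = 2.
  α_3 = 6: Horner steps 10 → 7 → 2, so m(6) = 2.
  α_4 = 5: Horner steps 10 → 8 → 0, so m(5) = 0.
  α_5 = 2: Horner steps 10 → 0 → 4, so m(2) = 4.
  α_6 = 1: Horner steps 10 → 1 → 5, so m(1) = 5.
Codeword c = [7, 2, 2, 0, 4, 5] ∈ F_11^6.


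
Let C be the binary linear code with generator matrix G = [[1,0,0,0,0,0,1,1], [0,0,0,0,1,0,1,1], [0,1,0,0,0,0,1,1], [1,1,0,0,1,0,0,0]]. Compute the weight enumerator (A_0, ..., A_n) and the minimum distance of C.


Weight distribution: A_0 = 1, A_1 = 3, A_2 = 4, A_3 = 4, A_4 = 3, A_5 = 1. Minimum distance d = 1.

Enumerate all 2^4 = 16 messages m ∈ F_2^4.
For each, compute codeword c = mG in F_2^8, then tally its weight.
  m = 0000 → c = 00000000, weight = 0.
  m = 1000 → c = 10000011, weight = 3.
  m = 0100 → c = 00001011, weight = 3.
  m = 1100 → c = 10001000, weight = 2.
  m = 0010 → c = 01000011, weight = 3.
  m = 1010 → c = 11000000, weight = 2.
  m = 0110 → c = 01001000, weight = 2.
  m = 1110 → c = 11001011, weight = 5.
  m = 0001 → c = 11001000, weight = 3.
  m = 1001 → c = 01001011, weight = 4.
  m = 0101 → c = 11000011, weight = 4.
  m = 1101 → c = 01000000, weight = 1.
  m = 0011 → c = 10001011, weight = 4.
  m = 1011 → c = 00001000, weight = 1.
  m = 0111 → c = 10000000, weight = 1.
  m = 1111 → c = 00000011, weight = 2.
Tally weights:
  weight 0: 1 codewords.
  weight 1: 3 codewords.
  weight 2: 4 codewords.
  weight 3: 4 codewords.
  weight 4: 3 codewords.
  weight 5: 1 codewords.
Minimum distance d = smallest w > 0 with A_w > 0 = 1.
Sanity: Σ A_w = 16 = 2^4 = 16 ✓.


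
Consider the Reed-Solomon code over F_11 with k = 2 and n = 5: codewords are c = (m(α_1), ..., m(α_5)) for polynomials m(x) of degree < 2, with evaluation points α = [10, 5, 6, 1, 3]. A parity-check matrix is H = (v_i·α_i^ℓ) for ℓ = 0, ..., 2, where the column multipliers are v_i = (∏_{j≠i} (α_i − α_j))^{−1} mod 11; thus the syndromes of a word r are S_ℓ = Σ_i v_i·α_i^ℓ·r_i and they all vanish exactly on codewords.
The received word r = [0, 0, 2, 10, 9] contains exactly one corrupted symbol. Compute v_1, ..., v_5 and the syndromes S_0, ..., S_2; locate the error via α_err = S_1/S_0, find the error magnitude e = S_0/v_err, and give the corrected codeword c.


S = (2, 10, 6), error at position 2, error magnitude e = 3, c = [0, 8, 2, 10, 9].

Step 1: column multipliers v_i = (∏_{j≠i}(α_i − α_j))^{−1} mod 11.
  i = 1 (α = 10): (10−5)(10−6)(10−1)(10−3) = 5·4·9·7 = 1260 ≡ 6, so v_1 = 6^{−1} = 2 (mod 11).
  i = 2 (α = 5): (5−10)(5−6)(5−1)(5−3) = (−5)·(−1)·4·2 = 40 ≡ 7, so v_2 = 7^{−1} = 8 (mod 11).
  i = 3 (α = 6): (6−10)(6−5)(6−1)(6−3) = (−4)·1·5·3 = −60 ≡ 6, so v_3 = 6^{−1} = 2 (mod 11).
  i = 4 (α = 1): (1−10)(1−5)(1−6)(1−3) = (−9)·(−4)·(−5)·(−2) = 360 ≡ 8, so v_4 = 8^{−1} = 7 (mod 11).
  i = 5 (α = 3): (3−10)(3−5)(3−6)(3−1) = (−7)·(−2)·(−3)·2 = −84 ≡ 4, so v_5 = 4^{−1} = 3 (mod 11).
  v = [2, 8, 2, 7, 3].
Step 2: syndromes of r = [0, 0, 2, 10, 9] (all sums mod 11).
  S_0 = Σ v_i r_i = 2·0 + 8·0 + 2·2 + 7·10 + 3·9 = 101 ≡ 2.
  S_1 = Σ v_i α_i r_i = 2·10·0 + 8·5·0 + 2·6·2 + 7·1·10 + 3·3·9 = 175 ≡ 10.
  α_i^2 mod 11 = [1, 3, 3, 1, 9].
  S_2 = Σ v_i α_i^2 r_i = 2·1·0 + 8·3·0 + 2·3·2 + 7·1·10 + 3·9·9 = 325 ≡ 6.
  S = (2, 10, 6) ≠ 0, so r is not a codeword (an error is present).
Step 3: locate the error. For a single error e at position i, S_ℓ = v_i·e·α_i^ℓ, so α_err = S_1/S_0.
  S_0^{−1} = 2^{−1} = 6 (mod 11), so α_err = 10·6 = 60 ≡ 5 = α_2. Error position i = 2.
  Consistency check: S_2/S_1 = 6·10 = 60 ≡ 5 = α_err ✓ (single-error assumption holds).
Step 4: error magnitude e = S_0/v_2 = S_0·∏_{j≠2}(α_2 − α_j) = 2·7 = 14 ≡ 3 (mod 11).
Step 5: correct position 2: c_2 = r_2 − e = 0 − 3 ≡ 8 (mod 11). Hence c = [0, 8, 2, 10, 9].
  Check: interpolating c through the α_i gives m(x) = 5 + 5·x (degree < 2) with m(α_i) = c_i for every i, so c is indeed a codeword.


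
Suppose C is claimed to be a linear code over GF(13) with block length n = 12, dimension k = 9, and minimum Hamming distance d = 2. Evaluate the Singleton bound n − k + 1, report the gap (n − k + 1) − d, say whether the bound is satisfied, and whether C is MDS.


Singleton RHS = n − k + 1 = 4, slack = 2, bound satisfied, not MDS.

Singleton bound: d ≤ n − k + 1.
Here n = 12, k = 9, so n − k + 1 = 4.
Given d = 2, check d ≤ 4: YES.
Slack = (n − k + 1) − d = 2.
The code is NOT MDS (slack = 2 > 0).
Description: the claimed parameters are [12, 9, 2]_13; such a code would be non-MDS.


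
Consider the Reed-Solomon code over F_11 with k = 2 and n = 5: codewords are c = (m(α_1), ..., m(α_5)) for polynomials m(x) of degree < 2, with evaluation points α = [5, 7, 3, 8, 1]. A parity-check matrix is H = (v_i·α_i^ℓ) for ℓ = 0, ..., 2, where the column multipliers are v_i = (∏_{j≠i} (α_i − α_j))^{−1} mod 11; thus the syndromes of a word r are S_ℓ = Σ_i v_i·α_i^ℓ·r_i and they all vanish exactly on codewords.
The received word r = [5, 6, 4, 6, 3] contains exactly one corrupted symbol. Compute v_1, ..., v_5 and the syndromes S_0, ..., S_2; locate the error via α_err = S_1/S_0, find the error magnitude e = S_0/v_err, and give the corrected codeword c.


S = (10, 3, 2), error at position 4, error magnitude e = 5, c = [5, 6, 4, 1, 3].

Step 1: column multipliers v_i = (∏_{j≠i}(α_i − α_j))^{−1} mod 11.
  i = 1 (α = 5): (5−7)(5−3)(5−8)(5−1) = (−2)·2·(−3)·4 = 48 ≡ 4, so v_1 = 4^{−1} = 3 (mod 11).
  i = 2 (α = 7): (7−5)(7−3)(7−8)(7−1) = 2·4·(−1)·6 = −48 ≡ 7, so v_2 = 7^{−1} = 8 (mod 11).
  i = 3 (α = 3): (3−5)(3−7)(3−8)(3−1) = (−2)·(−4)·(−5)·2 = −80 ≡ 8, so v_3 = 8^{−1} = 7 (mod 11).
  i = 4 (α = 8): (8−5)(8−7)(8−3)(8−1) = 3·1·5·7 = 105 ≡ 6, so v_4 = 6^{−1} = 2 (mod 11).
  i = 5 (α = 1): (1−5)(1−7)(1−3)(1−8) = (−4)·(−6)·(−2)·(−7) = 336 ≡ 6, so v_5 = 6^{−1} = 2 (mod 11).
  v = [3, 8, 7, 2, 2].
Step 2: syndromes of r = [5, 6, 4, 6, 3] (all sums mod 11).
  S_0 = Σ v_i r_i = 3·5 + 8·6 + 7·4 + 2·6 + 2·3 = 109 ≡ 10.
  S_1 = Σ v_i α_i r_i = 3·5·5 + 8·7·6 + 7·3·4 + 2·8·6 + 2·1·3 = 597 ≡ 3.
  α_i^2 mod 11 = [3, 5, 9, 9, 1].
  S_2 = Σ v_i α_i^2 r_i = 3·3·5 + 8·5·6 + 7·9·4 + 2·9·6 + 2·1·3 = 651 ≡ 2.
  S = (10, 3, 2) ≠ 0, so r is not a codeword (an error is present).
Step 3: locate the error. For a single error e at position i, S_ℓ = v_i·e·α_i^ℓ, so α_err = S_1/S_0.
  S_0^{−1} = 10^{−1} = 10 (mod 11), so α_err = 3·10 = 30 ≡ 8 = α_4. Error position i = 4.
  Consistency check: S_2/S_1 = 2·4 = 8 ≡ 8 = α_err ✓ (single-error assumption holds).
Step 4: error magnitude e = S_0/v_4 = S_0·∏_{j≠4}(α_4 − α_j) = 10·6 = 60 ≡ 5 (mod 11).
Step 5: correct position 4: c_4 = r_4 − e = 6 − 5 ≡ 1 (mod 11). Hence c = [5, 6, 4, 1, 3].
  Check: interpolating c through the α_i gives m(x) = 8 + 6·x (degree < 2) with m(α_i) = c_i for every i, so c is indeed a codeword.


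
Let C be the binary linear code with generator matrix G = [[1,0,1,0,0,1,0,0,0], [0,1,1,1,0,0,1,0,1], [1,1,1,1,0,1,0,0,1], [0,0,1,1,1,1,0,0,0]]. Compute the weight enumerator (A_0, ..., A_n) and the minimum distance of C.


Weight distribution: A_0 = 1, A_2 = 1, A_3 = 4, A_4 = 3, A_5 = 4, A_6 = 3. Minimum distance d = 2.

Enumerate all 2^4 = 16 messages m ∈ F_2^4.
For each, compute codeword c = mG in F_2^9, then tally its weight.
  m = 0000 → c = 000000000, weight = 0.
  m = 1000 → c = 101001000, weight = 3.
  m = 0100 → c = 011100101, weight = 5.
  m = 1100 → c = 110101101, weight = 6.
  m = 0010 → c = 111101001, weight = 6.
  m = 1010 → c = 010100001, weight = 3.
  m = 0110 → c = 100001100, weight = 3.
  m = 1110 → c = 001000100, weight = 2.
  m = 0001 → c = 001111000, weight = 4.
  m = 1001 → c = 100110000, weight = 3.
  m = 0101 → c = 010011101, weight = 5.
  m = 1101 → c = 111010101, weight = 6.
  m = 0011 → c = 110010001, weight = 4.
  m = 1011 → c = 011011001, weight = 5.
  m = 0111 → c = 101110100, weight = 5.
  m = 1111 → c = 000111100, weight = 4.
Tally weights:
  weight 0: 1 codewords.
  weight 2: 1 codewords.
  weight 3: 4 codewords.
  weight 4: 3 codewords.
  weight 5: 4 codewords.
  weight 6: 3 codewords.
Minimum distance d = smallest w > 0 with A_w > 0 = 2.
Sanity: Σ A_w = 16 = 2^4 = 16 ✓.


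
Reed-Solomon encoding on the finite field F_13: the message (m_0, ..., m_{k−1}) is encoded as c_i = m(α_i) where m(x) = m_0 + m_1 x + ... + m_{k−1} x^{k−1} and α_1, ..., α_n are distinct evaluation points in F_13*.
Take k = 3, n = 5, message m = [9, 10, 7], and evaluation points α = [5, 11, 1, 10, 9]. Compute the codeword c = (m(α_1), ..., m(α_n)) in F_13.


c = [0, 4, 0, 3, 3]

Message polynomial: m(x) = 9 + 10·x + 7·x^2 (mod 13).
For each evaluation point α_i, compute m(α_i) mod 13:
  α_1 = 5: Horner steps 7 → 6 → 0, so m(5) = 0.
  α_2 = 11: Horner steps 7 → 9 → 4, so m(11) = 4.
  α_3 = 1: Horner steps 7 → 4 → 0, so m(1) = 0.
  α_4 = 10: Horner steps 7 → 2 → 3, so m(10) = 3.
  α_5 = 9: Horner steps 7 → 8 → 3, so m(9) = 3.
Codeword c = [0, 4, 0, 3, 3] ∈ F_13^5.


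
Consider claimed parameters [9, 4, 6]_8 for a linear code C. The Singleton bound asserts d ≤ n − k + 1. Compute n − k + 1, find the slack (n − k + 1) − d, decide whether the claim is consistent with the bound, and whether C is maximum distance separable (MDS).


Singleton RHS = n − k + 1 = 6, slack = 0, bound satisfied, MDS.

Singleton bound: d ≤ n − k + 1.
Here n = 9, k = 4, so n − k + 1 = 6.
Given d = 6, check d ≤ 6: YES.
Slack = (n − k + 1) − d = 0.
The code is MDS (slack = 0).
Description: the claimed parameters are [9, 4, 6]_8; such a code would be MDS (meets Singleton bound).


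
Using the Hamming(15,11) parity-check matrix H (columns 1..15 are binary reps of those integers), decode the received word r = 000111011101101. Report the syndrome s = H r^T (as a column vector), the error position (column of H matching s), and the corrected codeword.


s = (0, 0, 1, 0)^T, error position = 2, corrected codeword c = 010111011101101

Compute s = H r^T mod 2 one row at a time:
  s_1 = 1 + 1 + 1 + 0 + 1 + 1 + 0 + 1 = 6 ≡ 0 (mod 2).
  s_2 = 1 + 1 + 1 + 0 + 1 + 1 + 0 + 1 = 6 ≡ 0 (mod 2).
  s_3 = 0 + 0 + 1 + 0 + 1 + 0 + 0 + 1 = 3 ≡ 1 (mod 2).
  s_4 = 0 + 0 + 1 + 0 + 1 + 0 + 1 + 1 = 4 ≡ 0 (mod 2).
s = (0, 0, 1, 0)^T — this equals column 2 of H (binary 0010), so error is at position 2.
Correct: flip bit 2 of r = 000111011101101 to get c = 010111011101101.


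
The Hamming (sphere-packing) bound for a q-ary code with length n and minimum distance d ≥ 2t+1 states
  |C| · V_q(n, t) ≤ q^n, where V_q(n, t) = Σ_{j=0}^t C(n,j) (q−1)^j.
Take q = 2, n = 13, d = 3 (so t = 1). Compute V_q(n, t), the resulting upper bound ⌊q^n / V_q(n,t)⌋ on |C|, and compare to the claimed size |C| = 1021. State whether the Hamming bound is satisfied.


V_q(n, t) = 14, q^n = 8192, Hamming bound = 585, |C| = 1021 > bound (violated).

Step 1: Compute V_q(n, t) = Σ_{j=0}^1 C(n, j) (q−1)^j.
  j = 0: C(13,0)·(1)^0 = 1·1 = 1.
  j = 1: C(13,1)·(1)^1 = 13·1 = 13.
  V_q(n, t) = 1 + 13 = 14.
Step 2: q^n = 2^13 = 8192.
Step 3: Hamming bound ⌊q^n / V_q(n,t)⌋ = ⌊8192/14⌋ = 585.
Step 4: Compare |C| = 1021 to 585: violated.
The claimed |C| lies above the Hamming bound, so no 2-ary code of length 13 with d ≥ 3 can have 1021 codewords.


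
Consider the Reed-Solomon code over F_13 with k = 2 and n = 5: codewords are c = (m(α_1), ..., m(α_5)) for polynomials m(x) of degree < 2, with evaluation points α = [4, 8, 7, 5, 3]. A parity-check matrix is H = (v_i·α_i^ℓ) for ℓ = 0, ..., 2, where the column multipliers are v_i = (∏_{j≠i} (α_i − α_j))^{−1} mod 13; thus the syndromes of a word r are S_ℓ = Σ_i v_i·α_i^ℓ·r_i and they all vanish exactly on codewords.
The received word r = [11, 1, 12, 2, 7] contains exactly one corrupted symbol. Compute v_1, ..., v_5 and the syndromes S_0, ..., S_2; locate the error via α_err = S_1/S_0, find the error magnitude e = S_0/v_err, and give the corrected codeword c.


S = (1, 7, 10), error at position 3, error magnitude e = 2, c = [11, 1, 10, 2, 7].

Step 1: column multipliers v_i = (∏_{j≠i}(α_i − α_j))^{−1} mod 13.
  i = 1 (α = 4): (4−8)(4−7)(4−5)(4−3) = (−4)·(−3)·(−1)·1 = −12 ≡ 1, so v_1 = 1^{−1} = 1 (mod 13).
  i = 2 (α = 8): (8−4)(8−7)(8−5)(8−3) = 4·1·3·5 = 60 ≡ 8, so v_2 = 8^{−1} = 5 (mod 13).
  i = 3 (α = 7): (7−4)(7−8)(7−5)(7−3) = 3·(−1)·2·4 = −24 ≡ 2, so v_3 = 2^{−1} = 7 (mod 13).
  i = 4 (α = 5): (5−4)(5−8)(5−7)(5−3) = 1·(−3)·(−2)·2 = 12 ≡ 12, so v_4 = 12^{−1} = 12 (mod 13).
  i = 5 (α = 3): (3−4)(3−8)(3−7)(3−5) = (−1)·(−5)·(−4)·(−2) = 40 ≡ 1, so v_5 = 1^{−1} = 1 (mod 13).
  v = [1, 5, 7, 12, 1].
Step 2: syndromes of r = [11, 1, 12, 2, 7] (all sums mod 13).
  S_0 = Σ v_i r_i = 1·11 + 5·1 + 7·12 + 12·2 + 1·7 = 131 ≡ 1.
  S_1 = Σ v_i α_i r_i = 1·4·11 + 5·8·1 + 7·7·12 + 12·5·2 + 1·3·7 = 813 ≡ 7.
  α_i^2 mod 13 = [3, 12, 10, 12, 9].
  S_2 = Σ v_i α_i^2 r_i = 1·3·11 + 5·12·1 + 7·10·12 + 12·12·2 + 1·9·7 = 1284 ≡ 10.
  S = (1, 7, 10) ≠ 0, so r is not a codeword (an error is present).
Step 3: locate the error. For a single error e at position i, S_ℓ = v_i·e·α_i^ℓ, so α_err = S_1/S_0.
  S_0^{−1} = 1^{−1} = 1 (mod 13), so α_err = 7·1 = 7 ≡ 7 = α_3. Error position i = 3.
  Consistency check: S_2/S_1 = 10·2 = 20 ≡ 7 = α_err ✓ (single-error assumption holds).
Step 4: error magnitude e = S_0/v_3 = S_0·∏_{j≠3}(α_3 − α_j) = 1·2 = 2 ≡ 2 (mod 13).
Step 5: correct position 3: c_3 = r_3 − e = 12 − 2 ≡ 10 (mod 13). Hence c = [11, 1, 10, 2, 7].
  Check: interpolating c through the α_i gives m(x) = 8 + 4·x (degree < 2) with m(α_i) = c_i for every i, so c is indeed a codeword.


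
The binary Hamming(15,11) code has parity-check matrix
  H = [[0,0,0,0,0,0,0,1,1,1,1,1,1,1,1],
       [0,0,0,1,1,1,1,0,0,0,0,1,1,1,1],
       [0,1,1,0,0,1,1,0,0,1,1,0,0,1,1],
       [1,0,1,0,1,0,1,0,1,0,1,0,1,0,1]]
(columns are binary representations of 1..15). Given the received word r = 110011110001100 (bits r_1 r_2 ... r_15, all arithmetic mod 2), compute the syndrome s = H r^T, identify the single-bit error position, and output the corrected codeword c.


s = (1, 1, 1, 0)^T, error position = 14, corrected codeword c = 110011110001110

Compute s = H r^T mod 2 one row at a time:
  s_1 = 1 + 0 + 0 + 0 + 1 + 1 + 0 + 0 = 3 ≡ 1 (mod 2).
  s_2 = 0 + 1 + 1 + 1 + 1 + 1 + 0 + 0 = 5 ≡ 1 (mod 2).
  s_3 = 1 + 0 + 1 + 1 + 0 + 0 + 0 + 0 = 3 ≡ 1 (mod 2).
  s_4 = 1 + 0 + 1 + 1 + 0 + 0 + 1 + 0 = 4 ≡ 0 (mod 2).
s = (1, 1, 1, 0)^T — this equals column 14 of H (binary 1110), so error is at position 14.
Correct: flip bit 14 of r = 110011110001100 to get c = 110011110001110.
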